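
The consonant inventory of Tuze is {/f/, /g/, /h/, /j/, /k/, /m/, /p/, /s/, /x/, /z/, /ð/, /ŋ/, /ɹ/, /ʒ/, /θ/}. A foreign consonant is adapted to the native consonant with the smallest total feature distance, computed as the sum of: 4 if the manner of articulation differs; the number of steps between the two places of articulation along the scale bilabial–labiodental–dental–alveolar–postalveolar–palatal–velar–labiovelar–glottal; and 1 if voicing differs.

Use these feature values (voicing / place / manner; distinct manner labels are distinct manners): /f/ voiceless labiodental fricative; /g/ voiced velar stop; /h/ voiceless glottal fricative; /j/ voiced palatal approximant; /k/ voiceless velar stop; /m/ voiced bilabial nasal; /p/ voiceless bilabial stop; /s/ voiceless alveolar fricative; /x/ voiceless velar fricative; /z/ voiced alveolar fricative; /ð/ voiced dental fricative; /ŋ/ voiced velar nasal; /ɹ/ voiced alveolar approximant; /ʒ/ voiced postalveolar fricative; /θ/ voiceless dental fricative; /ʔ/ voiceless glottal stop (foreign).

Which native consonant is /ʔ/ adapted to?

k

/k/ is closest: same manner (stop), place distance 2 (glottal→velar), same voicing; total 2. Next closest is /g/ at distance 3.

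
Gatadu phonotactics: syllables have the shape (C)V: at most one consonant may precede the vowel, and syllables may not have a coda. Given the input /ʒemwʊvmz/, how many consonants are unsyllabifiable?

4

Under (C)V, the unsyllabifiable consonants are /m/, /v/, /m/, /z/ (no codas are permitted; onsets are limited to one consonant).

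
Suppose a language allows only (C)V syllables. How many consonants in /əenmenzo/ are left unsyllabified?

2

The consonants /n/, /n/ cannot be parsed into a legal (C)V syllable (no codas are permitted; onsets are limited to one consonant).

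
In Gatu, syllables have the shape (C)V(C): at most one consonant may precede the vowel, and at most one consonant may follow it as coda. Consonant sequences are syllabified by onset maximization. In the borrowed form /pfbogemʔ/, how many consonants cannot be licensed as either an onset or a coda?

3

Syllabifying with onset maximization leaves /p/, /f/, /ʔ/ stranded (at most one coda consonant is licensed; onsets are limited to one consonant).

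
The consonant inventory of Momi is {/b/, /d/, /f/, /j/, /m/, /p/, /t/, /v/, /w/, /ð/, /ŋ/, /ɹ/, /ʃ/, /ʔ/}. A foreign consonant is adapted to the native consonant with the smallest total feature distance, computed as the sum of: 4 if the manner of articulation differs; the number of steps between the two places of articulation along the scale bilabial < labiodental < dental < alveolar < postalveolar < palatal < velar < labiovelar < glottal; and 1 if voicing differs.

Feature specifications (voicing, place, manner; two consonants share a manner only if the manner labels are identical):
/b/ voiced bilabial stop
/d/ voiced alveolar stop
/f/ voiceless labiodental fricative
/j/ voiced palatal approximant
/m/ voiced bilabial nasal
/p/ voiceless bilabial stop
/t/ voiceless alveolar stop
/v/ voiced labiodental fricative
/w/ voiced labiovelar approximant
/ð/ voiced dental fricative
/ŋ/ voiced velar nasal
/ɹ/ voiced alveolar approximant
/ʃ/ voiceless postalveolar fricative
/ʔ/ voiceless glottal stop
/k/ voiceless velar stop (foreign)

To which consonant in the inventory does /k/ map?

/ʔ/ is closest: same manner (stop), place distance 2 (velar→glottal), same voicing; total 2. Next closest is /t/ at distance 3.

ʔ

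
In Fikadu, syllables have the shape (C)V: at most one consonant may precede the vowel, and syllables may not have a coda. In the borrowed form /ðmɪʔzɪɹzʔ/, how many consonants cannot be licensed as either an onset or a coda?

The consonants /ð/, /ʔ/, /ɹ/, /z/, /ʔ/ cannot be parsed into a legal (C)V syllable (no codas are permitted; onsets are limited to one consonant).

5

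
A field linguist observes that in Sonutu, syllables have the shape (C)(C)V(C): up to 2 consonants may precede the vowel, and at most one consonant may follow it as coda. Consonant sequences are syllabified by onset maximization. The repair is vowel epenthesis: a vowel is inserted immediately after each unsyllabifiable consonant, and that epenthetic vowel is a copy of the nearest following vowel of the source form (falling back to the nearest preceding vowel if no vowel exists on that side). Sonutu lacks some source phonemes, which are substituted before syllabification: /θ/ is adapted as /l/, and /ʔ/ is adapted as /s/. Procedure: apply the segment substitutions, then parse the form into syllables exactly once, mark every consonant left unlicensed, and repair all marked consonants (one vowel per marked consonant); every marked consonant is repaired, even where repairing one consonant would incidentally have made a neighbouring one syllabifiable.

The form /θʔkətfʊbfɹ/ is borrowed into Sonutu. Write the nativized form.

Substitution: /θ/ → /l/, /ʔ/ → /s/, giving /lskətfʊbfɹ/.
Under (C)(C)V(C), the unsyllabifiable consonants are /l/, /f/, /ɹ/ (at most one coda consonant is licensed; onsets may contain at most 2 consonants).
Epenthesis after each stranded consonant: /l/ → /lə/, /f/ → /fʊ/, /ɹ/ → /ɹʊ/.

ləskətfʊbfʊɹʊ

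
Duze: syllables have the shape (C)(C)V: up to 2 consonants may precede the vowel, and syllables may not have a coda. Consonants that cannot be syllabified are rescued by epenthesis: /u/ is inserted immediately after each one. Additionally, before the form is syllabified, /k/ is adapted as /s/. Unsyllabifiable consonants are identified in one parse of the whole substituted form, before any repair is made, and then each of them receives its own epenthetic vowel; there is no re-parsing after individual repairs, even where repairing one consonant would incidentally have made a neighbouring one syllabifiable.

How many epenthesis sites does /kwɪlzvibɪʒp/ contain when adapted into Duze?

3

After substitution the input is /swɪlzvibɪʒp/.
The unsyllabifiable consonants are /l/, /ʒ/, /p/; each receives one epenthetic vowel.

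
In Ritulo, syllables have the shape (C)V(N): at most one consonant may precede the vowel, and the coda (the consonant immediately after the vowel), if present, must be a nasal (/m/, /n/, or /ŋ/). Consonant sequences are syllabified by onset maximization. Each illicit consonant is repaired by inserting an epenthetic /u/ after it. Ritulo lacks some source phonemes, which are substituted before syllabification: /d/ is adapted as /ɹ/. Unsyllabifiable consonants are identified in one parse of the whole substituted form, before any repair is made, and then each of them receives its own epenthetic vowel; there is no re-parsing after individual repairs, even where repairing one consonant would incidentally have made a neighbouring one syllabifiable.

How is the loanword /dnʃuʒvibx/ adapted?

Substitution: /d/ → /ɹ/, giving /ɹnʃuʒvibx/.
Under (C)V(N), the unsyllabifiable consonants are /ɹ/, /n/, /ʒ/, /b/, /x/ (only a nasal (/m/, /n/, or /ŋ/) is licensed in coda position; onsets are limited to one consonant).
Inserting the epenthetic vowel yields /ɹ/ → /ɹu/, /n/ → /nu/, /ʒ/ → /ʒu/, /b/ → /bu/, /x/ → /xu/.

ɹunuʃuʒuvibuxu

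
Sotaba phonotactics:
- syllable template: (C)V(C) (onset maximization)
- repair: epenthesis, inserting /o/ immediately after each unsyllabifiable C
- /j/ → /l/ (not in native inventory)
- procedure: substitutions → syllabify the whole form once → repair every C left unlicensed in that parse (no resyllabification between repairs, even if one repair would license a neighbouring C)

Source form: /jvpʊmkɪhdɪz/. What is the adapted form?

Substitution: /j/ → /l/, giving /lvpʊmkɪhdɪz/.
Syllabifying with onset maximization leaves /l/, /v/ stranded (at most one coda consonant is licensed; onsets are limited to one consonant).
Each unlicensed consonant becomes the onset of a new syllable: /l/ → /lo/, /v/ → /vo/.

lovopʊmkɪhdɪz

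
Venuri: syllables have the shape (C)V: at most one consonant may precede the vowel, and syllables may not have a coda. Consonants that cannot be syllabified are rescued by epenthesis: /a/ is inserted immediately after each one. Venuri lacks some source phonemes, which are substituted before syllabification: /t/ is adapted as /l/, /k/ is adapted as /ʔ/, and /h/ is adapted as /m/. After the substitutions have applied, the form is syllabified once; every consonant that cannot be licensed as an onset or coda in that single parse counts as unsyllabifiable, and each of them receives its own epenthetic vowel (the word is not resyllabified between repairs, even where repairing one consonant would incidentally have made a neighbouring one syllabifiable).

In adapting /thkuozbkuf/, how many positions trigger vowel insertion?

After substitution the input is /lmʔuozbʔuf/.
The unsyllabifiable consonants are /l/, /m/, /z/, /b/, /f/; each receives one epenthetic vowel.

5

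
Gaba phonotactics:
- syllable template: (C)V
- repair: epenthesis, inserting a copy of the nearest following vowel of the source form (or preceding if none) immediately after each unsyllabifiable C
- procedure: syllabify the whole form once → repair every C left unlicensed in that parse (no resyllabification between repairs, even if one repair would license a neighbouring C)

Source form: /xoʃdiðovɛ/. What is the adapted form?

xoʃidiðovɛ

Under (C)V, the unsyllabifiable consonants are /ʃ/ (no codas are permitted; onsets are limited to one consonant).
Epenthesis after each stranded consonant: /ʃ/ → /ʃi/.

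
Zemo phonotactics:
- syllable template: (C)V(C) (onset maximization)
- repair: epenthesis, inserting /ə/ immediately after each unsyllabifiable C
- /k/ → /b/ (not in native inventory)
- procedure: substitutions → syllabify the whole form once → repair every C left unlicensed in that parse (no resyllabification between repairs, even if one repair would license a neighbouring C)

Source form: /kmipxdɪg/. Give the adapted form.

bəmipxədɪg

Substitution: /k/ → /b/, giving /bmipxdɪg/.
Under (C)V(C), the unsyllabifiable consonants are /b/, /x/ (at most one coda consonant is licensed; onsets are limited to one consonant).
Each unlicensed consonant becomes the onset of a new syllable: /b/ → /bə/, /x/ → /xə/.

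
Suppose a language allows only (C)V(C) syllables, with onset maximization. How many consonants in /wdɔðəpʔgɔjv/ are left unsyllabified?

3

Under (C)V(C), the unsyllabifiable consonants are /w/, /ʔ/, /v/ (at most one coda consonant is licensed; onsets are limited to one consonant).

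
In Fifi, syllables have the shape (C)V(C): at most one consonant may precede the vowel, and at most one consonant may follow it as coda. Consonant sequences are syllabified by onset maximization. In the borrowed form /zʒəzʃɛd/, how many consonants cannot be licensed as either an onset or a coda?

1

The consonants /z/ cannot be parsed into a legal (C)V(C) syllable (at most one coda consonant is licensed; onsets are limited to one consonant).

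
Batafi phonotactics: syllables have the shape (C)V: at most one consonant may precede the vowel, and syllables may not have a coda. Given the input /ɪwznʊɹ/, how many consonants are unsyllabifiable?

Syllabifying with onset maximization leaves /w/, /z/, /ɹ/ stranded (no codas are permitted; onsets are limited to one consonant).

3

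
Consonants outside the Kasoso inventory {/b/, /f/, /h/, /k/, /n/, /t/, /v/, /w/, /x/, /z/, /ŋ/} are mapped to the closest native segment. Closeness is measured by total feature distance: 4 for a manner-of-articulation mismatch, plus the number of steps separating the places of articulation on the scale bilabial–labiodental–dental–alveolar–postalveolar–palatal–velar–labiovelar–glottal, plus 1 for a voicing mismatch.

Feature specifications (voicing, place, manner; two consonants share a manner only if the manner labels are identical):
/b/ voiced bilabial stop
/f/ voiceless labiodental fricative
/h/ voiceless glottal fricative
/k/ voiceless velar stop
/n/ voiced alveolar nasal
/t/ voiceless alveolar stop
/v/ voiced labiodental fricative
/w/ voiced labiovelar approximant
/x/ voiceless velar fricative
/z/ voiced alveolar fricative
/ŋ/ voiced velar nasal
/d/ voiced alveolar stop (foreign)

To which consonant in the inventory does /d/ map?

t

/t/ is closest: same manner (stop), place distance 0 (alveolar→alveolar), voicing differs (+1); total 1. Next closest is /b/ at distance 3.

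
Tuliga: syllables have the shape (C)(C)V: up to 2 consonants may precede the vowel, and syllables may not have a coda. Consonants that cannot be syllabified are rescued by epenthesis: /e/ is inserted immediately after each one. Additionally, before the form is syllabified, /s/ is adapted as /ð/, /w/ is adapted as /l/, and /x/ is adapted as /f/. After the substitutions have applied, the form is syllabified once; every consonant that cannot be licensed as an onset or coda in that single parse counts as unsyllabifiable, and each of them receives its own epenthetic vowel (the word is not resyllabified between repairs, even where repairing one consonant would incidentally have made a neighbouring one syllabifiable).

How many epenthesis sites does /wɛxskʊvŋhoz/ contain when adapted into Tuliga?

3

After substitution the input is /lɛfðkʊvŋhoz/.
The unsyllabifiable consonants are /f/, /v/, /z/; each receives one epenthetic vowel.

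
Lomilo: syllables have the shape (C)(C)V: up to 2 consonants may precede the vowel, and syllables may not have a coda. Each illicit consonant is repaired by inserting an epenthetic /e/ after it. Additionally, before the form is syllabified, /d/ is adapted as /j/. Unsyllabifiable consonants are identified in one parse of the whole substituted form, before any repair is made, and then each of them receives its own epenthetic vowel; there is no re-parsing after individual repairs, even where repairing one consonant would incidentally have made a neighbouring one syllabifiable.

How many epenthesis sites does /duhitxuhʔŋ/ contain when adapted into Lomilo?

3

After substitution the input is /juhitxuhʔŋ/.
The unsyllabifiable consonants are /h/, /ʔ/, /ŋ/; each receives one epenthetic vowel.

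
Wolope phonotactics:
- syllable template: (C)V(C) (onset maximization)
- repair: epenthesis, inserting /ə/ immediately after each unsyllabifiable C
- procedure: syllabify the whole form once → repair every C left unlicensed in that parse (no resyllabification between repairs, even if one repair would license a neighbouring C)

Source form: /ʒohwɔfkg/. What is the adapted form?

ʒohwɔfkəgə

The consonants /k/, /g/ cannot be parsed into a legal (C)V(C) syllable (at most one coda consonant is licensed; onsets are limited to one consonant).
Epenthesis after each stranded consonant: /k/ → /kə/, /g/ → /gə/.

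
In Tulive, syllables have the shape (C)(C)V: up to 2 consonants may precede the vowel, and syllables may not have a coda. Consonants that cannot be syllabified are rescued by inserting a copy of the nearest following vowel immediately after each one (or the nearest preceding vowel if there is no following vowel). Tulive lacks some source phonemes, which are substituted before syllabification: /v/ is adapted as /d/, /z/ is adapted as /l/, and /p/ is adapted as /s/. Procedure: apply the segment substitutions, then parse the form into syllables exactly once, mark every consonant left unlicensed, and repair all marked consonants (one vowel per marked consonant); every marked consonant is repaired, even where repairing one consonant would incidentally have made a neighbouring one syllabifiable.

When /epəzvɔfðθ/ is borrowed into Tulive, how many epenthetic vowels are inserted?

After substitution the input is /esəldɔfðθ/.
The unsyllabifiable consonants are /f/, /ð/, /θ/; each receives one epenthetic vowel.

3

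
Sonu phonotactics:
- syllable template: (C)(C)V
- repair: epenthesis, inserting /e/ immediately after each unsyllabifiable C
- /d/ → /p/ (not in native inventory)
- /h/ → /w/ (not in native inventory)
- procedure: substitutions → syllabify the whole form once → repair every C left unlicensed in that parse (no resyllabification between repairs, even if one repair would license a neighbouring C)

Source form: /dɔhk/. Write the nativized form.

Substitution: /d/ → /p/, /h/ → /w/, giving /pɔwk/.
The consonants /w/, /k/ cannot be parsed into a legal (C)(C)V syllable (no codas are permitted; onsets may contain at most 2 consonants).
Inserting the epenthetic vowel yields /w/ → /we/, /k/ → /ke/.

pɔweke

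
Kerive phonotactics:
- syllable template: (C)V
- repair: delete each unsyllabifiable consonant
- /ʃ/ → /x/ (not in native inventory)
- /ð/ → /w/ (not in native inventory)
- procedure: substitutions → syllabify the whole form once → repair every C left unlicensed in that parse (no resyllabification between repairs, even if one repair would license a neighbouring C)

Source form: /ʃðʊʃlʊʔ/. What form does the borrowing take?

Substitution: /ʃ/ → /x/, /ð/ → /w/, giving /xwʊxlʊʔ/.
The consonants /x/, /x/, /ʔ/ cannot be parsed into a legal (C)V syllable (no codas are permitted; onsets are limited to one consonant).
Deletion applies to /x/, /x/, /ʔ/.

wʊlʊ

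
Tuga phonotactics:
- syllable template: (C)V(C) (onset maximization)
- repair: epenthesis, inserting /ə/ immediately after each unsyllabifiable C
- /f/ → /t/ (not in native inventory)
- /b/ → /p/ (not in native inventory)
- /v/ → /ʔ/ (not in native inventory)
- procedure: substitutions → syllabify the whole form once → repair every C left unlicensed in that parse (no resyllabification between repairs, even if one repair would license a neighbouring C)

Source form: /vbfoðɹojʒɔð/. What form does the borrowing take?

ʔəpətoðɹojʒɔð

Substitution: /v/ → /ʔ/, /b/ → /p/, /f/ → /t/, giving /ʔptoðɹojʒɔð/.
Under (C)V(C), the unsyllabifiable consonants are /ʔ/, /p/ (at most one coda consonant is licensed; onsets are limited to one consonant).
Epenthesis after each stranded consonant: /ʔ/ → /ʔə/, /p/ → /pə/.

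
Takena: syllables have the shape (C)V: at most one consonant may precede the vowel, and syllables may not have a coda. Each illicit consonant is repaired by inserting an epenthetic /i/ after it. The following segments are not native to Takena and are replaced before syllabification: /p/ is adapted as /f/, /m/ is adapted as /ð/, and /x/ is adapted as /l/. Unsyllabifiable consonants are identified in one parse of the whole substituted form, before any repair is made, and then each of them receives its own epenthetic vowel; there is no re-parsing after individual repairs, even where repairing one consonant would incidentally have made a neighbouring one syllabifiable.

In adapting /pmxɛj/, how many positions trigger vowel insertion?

3

After substitution the input is /fðlɛj/.
The unsyllabifiable consonants are /f/, /ð/, /j/; each receives one epenthetic vowel.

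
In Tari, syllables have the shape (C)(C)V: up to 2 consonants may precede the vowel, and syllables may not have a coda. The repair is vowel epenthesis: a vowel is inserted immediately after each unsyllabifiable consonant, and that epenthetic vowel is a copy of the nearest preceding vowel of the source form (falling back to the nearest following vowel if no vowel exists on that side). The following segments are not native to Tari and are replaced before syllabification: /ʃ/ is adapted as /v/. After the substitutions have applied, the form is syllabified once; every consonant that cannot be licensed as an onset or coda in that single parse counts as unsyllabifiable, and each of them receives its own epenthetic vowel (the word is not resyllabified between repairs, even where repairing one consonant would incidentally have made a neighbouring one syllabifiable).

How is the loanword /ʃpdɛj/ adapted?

Substitution: /ʃ/ → /v/, giving /vpdɛj/.
Under (C)(C)V, the unsyllabifiable consonants are /v/, /j/ (no codas are permitted; onsets may contain at most 2 consonants).
Each unlicensed consonant becomes the onset of a new syllable: /v/ → /vɛ/, /j/ → /jɛ/.

vɛpdɛjɛ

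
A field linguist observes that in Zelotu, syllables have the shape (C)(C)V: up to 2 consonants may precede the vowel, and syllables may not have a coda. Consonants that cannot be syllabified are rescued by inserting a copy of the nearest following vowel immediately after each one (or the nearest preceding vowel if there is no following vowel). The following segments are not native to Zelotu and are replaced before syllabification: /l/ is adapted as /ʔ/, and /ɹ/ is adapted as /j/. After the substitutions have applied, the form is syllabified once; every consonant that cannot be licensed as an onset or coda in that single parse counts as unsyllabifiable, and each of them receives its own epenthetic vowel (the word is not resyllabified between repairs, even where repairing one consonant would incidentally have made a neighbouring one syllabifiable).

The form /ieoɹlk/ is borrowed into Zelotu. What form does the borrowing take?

ieojoʔoko

Substitution: /ɹ/ → /j/, /l/ → /ʔ/, giving /ieojʔk/.
Under (C)(C)V, the unsyllabifiable consonants are /j/, /ʔ/, /k/ (no codas are permitted; onsets may contain at most 2 consonants).
Epenthesis after each stranded consonant: /j/ → /jo/, /ʔ/ → /ʔo/, /k/ → /ko/.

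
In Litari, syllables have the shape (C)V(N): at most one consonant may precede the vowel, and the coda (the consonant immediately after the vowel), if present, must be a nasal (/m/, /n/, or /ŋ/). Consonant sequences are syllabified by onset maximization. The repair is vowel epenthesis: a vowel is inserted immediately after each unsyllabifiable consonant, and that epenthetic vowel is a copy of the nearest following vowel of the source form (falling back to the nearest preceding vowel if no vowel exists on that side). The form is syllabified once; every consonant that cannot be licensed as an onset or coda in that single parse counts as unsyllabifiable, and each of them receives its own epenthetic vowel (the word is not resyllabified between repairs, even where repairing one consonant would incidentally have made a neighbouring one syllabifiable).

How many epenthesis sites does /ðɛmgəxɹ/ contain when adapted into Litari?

The unsyllabifiable consonants are /x/, /ɹ/; each receives one epenthetic vowel.

2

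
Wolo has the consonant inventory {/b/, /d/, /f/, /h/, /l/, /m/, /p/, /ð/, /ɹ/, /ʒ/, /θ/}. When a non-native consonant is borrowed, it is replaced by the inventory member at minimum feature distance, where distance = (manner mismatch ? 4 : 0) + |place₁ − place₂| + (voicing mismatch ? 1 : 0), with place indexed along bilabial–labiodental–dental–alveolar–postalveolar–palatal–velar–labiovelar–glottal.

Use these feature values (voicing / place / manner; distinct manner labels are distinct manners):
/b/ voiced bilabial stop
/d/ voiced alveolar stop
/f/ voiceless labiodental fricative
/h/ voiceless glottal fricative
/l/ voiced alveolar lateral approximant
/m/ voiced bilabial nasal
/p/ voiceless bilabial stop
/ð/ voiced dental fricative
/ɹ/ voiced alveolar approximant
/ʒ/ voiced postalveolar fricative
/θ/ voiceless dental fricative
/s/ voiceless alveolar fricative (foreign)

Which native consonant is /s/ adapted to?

θ

/θ/ is closest: same manner (fricative), place distance 1 (alveolar→dental), same voicing; total 1. Next closest is /f/ at distance 2.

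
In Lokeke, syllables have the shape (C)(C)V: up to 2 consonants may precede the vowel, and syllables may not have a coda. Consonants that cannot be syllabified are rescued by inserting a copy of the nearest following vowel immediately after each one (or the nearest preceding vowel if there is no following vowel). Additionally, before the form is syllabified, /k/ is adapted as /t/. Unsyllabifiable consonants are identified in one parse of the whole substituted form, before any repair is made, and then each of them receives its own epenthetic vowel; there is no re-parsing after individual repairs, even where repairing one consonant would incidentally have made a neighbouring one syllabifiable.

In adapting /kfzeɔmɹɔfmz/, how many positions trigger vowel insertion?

4

After substitution the input is /tfzeɔmɹɔfmz/.
The unsyllabifiable consonants are /t/, /f/, /m/, /z/; each receives one epenthetic vowel.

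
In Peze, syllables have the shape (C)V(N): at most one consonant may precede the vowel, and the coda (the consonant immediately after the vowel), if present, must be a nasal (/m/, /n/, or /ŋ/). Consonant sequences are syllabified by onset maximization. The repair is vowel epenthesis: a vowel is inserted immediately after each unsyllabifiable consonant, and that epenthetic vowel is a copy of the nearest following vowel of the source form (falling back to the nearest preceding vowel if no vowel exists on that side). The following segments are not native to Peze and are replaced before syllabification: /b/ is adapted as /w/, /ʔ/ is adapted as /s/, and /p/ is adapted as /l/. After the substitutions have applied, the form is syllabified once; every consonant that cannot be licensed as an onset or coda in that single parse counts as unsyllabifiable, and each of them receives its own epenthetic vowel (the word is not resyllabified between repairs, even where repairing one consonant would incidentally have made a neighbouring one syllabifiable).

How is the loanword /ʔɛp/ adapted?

sɛlɛ

Substitution: /ʔ/ → /s/, /p/ → /l/, giving /sɛl/.
The consonants /l/ cannot be parsed into a legal (C)V(N) syllable (only a nasal (/m/, /n/, or /ŋ/) is licensed in coda position; onsets are limited to one consonant).
Each unlicensed consonant becomes the onset of a new syllable: /l/ → /lɛ/.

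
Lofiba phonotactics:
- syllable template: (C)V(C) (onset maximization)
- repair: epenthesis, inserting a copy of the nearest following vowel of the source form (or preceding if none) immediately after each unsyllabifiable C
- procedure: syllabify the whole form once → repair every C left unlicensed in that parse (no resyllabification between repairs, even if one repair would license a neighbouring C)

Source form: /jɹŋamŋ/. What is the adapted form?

Syllabifying with onset maximization leaves /j/, /ɹ/, /ŋ/ stranded (at most one coda consonant is licensed; onsets are limited to one consonant).
Each unlicensed consonant becomes the onset of a new syllable: /j/ → /ja/, /ɹ/ → /ɹa/, /ŋ/ → /ŋa/.

jaɹaŋamŋa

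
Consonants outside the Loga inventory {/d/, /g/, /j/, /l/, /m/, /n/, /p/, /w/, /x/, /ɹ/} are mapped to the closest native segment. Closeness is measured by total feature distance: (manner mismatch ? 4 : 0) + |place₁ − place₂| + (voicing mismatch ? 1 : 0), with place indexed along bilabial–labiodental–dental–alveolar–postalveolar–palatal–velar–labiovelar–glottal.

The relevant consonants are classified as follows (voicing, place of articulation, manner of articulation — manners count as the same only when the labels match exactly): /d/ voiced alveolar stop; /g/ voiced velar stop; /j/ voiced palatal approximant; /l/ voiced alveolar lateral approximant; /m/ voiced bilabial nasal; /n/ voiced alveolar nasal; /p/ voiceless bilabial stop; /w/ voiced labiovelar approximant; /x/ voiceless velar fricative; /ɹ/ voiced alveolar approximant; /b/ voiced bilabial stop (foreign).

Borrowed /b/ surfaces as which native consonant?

/p/ is closest: same manner (stop), place distance 0 (bilabial→bilabial), voicing differs (+1); total 1. Next closest is /d/ at distance 3.

p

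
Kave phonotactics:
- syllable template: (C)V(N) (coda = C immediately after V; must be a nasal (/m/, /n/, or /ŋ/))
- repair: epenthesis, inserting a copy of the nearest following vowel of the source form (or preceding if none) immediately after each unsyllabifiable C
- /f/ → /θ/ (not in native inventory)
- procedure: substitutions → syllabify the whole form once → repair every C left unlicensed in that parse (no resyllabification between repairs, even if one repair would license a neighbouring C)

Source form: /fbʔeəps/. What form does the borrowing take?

θebeʔeəpəsə

Substitution: /f/ → /θ/, giving /θbʔeəps/.
Syllabifying with onset maximization leaves /θ/, /b/, /p/, /s/ stranded (only a nasal (/m/, /n/, or /ŋ/) is licensed in coda position; onsets are limited to one consonant).
Each unlicensed consonant becomes the onset of a new syllable: /θ/ → /θe/, /b/ → /be/, /p/ → /pə/, /s/ → /sə/.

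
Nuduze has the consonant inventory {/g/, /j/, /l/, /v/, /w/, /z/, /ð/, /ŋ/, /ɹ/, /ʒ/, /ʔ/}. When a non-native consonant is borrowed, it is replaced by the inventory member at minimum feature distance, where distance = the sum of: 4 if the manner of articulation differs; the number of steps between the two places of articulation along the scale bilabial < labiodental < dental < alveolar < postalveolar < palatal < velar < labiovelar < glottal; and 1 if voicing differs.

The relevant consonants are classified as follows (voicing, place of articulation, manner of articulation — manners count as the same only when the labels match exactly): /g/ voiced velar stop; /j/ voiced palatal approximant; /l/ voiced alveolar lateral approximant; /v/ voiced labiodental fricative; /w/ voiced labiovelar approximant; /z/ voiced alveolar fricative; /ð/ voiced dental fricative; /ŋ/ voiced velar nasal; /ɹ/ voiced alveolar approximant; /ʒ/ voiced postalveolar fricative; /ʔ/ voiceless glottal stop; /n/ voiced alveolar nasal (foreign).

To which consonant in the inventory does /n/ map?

ŋ

/ŋ/ is closest: same manner (nasal), place distance 3 (alveolar→velar), same voicing; total 3. Next closest is /l/ at distance 4.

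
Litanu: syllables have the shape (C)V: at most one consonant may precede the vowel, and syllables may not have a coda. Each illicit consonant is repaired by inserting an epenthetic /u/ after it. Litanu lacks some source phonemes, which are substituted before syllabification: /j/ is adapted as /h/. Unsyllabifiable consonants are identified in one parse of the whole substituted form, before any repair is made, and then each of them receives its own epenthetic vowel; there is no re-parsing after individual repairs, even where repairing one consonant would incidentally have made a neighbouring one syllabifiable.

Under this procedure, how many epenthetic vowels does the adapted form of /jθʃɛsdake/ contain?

3

After substitution the input is /hθʃɛsdake/.
The unsyllabifiable consonants are /h/, /θ/, /s/; each receives one epenthetic vowel.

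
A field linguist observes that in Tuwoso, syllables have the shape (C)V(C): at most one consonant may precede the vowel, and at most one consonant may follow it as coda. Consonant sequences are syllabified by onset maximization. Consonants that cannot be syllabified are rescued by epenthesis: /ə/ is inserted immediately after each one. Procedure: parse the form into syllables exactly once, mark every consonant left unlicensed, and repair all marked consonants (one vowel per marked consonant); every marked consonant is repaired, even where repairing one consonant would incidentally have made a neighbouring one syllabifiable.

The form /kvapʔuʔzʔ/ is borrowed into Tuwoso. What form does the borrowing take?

kəvapʔuʔzəʔə

Under (C)V(C), the unsyllabifiable consonants are /k/, /z/, /ʔ/ (at most one coda consonant is licensed; onsets are limited to one consonant).
Epenthesis after each stranded consonant: /k/ → /kə/, /z/ → /zə/, /ʔ/ → /ʔə/.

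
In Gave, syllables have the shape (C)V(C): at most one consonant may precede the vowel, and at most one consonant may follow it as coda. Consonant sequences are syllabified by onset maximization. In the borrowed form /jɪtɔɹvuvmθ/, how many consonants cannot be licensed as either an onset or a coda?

Syllabifying with onset maximization leaves /m/, /θ/ stranded (at most one coda consonant is licensed; onsets are limited to one consonant).

2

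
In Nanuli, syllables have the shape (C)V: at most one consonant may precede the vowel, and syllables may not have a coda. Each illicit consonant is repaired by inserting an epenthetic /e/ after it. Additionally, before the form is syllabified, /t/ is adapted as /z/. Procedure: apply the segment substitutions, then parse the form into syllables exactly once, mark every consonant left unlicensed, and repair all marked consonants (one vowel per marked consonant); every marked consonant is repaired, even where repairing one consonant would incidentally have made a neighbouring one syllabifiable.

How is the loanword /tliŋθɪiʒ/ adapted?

Substitution: /t/ → /z/, giving /zliŋθɪiʒ/.
The consonants /z/, /ŋ/, /ʒ/ cannot be parsed into a legal (C)V syllable (no codas are permitted; onsets are limited to one consonant).
Each unlicensed consonant becomes the onset of a new syllable: /z/ → /ze/, /ŋ/ → /ŋe/, /ʒ/ → /ʒe/.

zeliŋeθɪiʒe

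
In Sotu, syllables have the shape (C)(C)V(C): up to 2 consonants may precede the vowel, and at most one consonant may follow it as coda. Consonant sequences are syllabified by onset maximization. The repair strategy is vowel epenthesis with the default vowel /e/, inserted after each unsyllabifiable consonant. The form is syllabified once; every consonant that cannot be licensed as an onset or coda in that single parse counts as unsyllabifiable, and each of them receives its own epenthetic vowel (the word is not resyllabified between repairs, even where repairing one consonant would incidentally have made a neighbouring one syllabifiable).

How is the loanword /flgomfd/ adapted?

felgomfede

Syllabifying with onset maximization leaves /f/, /f/, /d/ stranded (at most one coda consonant is licensed; onsets may contain at most 2 consonants).
Epenthesis after each stranded consonant: /f/ → /fe/, /f/ → /fe/, /d/ → /de/.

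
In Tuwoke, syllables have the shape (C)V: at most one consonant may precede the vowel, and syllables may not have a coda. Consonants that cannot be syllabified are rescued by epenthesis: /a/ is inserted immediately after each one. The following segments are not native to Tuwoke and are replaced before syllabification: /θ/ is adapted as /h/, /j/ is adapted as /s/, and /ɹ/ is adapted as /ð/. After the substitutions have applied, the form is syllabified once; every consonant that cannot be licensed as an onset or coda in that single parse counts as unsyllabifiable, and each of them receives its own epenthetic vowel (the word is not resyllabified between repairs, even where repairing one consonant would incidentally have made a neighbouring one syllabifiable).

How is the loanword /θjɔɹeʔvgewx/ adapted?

hasɔðeʔavagewaxa

Substitution: /θ/ → /h/, /j/ → /s/, /ɹ/ → /ð/, giving /hsɔðeʔvgewx/.
Under (C)V, the unsyllabifiable consonants are /h/, /ʔ/, /v/, /w/, /x/ (no codas are permitted; onsets are limited to one consonant).
Each unlicensed consonant becomes the onset of a new syllable: /h/ → /ha/, /ʔ/ → /ʔa/, /v/ → /va/, /w/ → /wa/, /x/ → /xa/.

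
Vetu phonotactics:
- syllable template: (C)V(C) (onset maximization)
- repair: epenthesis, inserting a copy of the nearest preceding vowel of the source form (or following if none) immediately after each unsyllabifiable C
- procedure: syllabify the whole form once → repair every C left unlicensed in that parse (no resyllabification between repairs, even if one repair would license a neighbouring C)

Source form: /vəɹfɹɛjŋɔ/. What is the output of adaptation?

The consonants /f/ cannot be parsed into a legal (C)V(C) syllable (at most one coda consonant is licensed; onsets are limited to one consonant).
Each unlicensed consonant becomes the onset of a new syllable: /f/ → /fə/.

vəɹfəɹɛjŋɔ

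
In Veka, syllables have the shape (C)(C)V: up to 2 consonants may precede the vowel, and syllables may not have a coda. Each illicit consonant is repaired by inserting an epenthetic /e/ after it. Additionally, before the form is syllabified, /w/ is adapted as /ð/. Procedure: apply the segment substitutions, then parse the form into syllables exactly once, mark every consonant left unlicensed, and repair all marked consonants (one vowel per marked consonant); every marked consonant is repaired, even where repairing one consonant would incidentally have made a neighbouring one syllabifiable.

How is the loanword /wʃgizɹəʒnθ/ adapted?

ðeʃgizɹəʒeneθe

Substitution: /w/ → /ð/, giving /ðʃgizɹəʒnθ/.
Under (C)(C)V, the unsyllabifiable consonants are /ð/, /ʒ/, /n/, /θ/ (no codas are permitted; onsets may contain at most 2 consonants).
Inserting the epenthetic vowel yields /ð/ → /ðe/, /ʒ/ → /ʒe/, /n/ → /ne/, /θ/ → /θe/.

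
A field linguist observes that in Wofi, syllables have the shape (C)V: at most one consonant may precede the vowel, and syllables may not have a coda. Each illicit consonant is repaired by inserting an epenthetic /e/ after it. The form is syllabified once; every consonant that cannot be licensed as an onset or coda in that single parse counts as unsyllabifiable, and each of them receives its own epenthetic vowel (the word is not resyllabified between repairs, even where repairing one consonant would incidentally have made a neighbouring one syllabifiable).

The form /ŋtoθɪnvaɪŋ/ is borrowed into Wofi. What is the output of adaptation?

The consonants /ŋ/, /n/, /ŋ/ cannot be parsed into a legal (C)V syllable (no codas are permitted; onsets are limited to one consonant).
Each unlicensed consonant becomes the onset of a new syllable: /ŋ/ → /ŋe/, /n/ → /ne/, /ŋ/ → /ŋe/.

ŋetoθɪnevaɪŋe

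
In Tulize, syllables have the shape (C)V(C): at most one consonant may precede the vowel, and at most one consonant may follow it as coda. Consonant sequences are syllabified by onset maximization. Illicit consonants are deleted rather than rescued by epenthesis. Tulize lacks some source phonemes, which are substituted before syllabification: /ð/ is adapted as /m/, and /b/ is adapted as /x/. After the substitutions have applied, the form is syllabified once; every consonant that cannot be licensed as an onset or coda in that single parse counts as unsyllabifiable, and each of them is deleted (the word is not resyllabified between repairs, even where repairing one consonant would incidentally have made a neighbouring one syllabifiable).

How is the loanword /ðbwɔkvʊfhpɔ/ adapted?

Substitution: /ð/ → /m/, /b/ → /x/, giving /mxwɔkvʊfhpɔ/.
Under (C)V(C), the unsyllabifiable consonants are /m/, /x/, /h/ (at most one coda consonant is licensed; onsets are limited to one consonant).
Deleting the stranded consonants removes /m/, /x/, /h/.

wɔkvʊfpɔ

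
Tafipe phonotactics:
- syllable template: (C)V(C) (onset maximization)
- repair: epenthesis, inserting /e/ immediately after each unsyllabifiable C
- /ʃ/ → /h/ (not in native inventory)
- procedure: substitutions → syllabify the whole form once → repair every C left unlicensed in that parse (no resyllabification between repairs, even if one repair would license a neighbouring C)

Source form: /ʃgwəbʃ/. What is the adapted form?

hegewəbhe

Substitution: /ʃ/ → /h/, giving /hgwəbh/.
The consonants /h/, /g/, /h/ cannot be parsed into a legal (C)V(C) syllable (at most one coda consonant is licensed; onsets are limited to one consonant).
Epenthesis after each stranded consonant: /h/ → /he/, /g/ → /ge/, /h/ → /he/.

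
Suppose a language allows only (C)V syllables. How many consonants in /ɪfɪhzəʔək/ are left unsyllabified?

Syllabifying with onset maximization leaves /h/, /k/ stranded (no codas are permitted; onsets are limited to one consonant).

2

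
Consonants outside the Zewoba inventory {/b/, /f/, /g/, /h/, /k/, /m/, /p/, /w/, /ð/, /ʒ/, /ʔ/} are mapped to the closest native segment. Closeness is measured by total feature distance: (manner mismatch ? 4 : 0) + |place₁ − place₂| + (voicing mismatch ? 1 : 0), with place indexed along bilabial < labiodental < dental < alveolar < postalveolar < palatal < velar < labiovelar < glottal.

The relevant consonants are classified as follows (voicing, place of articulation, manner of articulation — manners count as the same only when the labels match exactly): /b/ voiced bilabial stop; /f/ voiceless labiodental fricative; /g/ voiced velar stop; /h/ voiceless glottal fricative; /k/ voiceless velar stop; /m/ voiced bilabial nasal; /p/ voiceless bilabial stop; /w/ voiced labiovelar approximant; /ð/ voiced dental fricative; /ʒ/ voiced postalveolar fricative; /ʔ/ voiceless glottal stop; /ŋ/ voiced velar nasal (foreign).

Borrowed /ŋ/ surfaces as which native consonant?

g

/g/ is closest: manner differs (nasal→stop, +4), place distance 0 (velar→velar), same voicing; total 4. Next closest is /k/ at distance 5.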